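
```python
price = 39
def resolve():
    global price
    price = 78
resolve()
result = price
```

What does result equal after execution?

Step 1: price = 39 globally.
Step 2: resolve() declares global price and sets it to 78.
Step 3: After resolve(), global price = 78. result = 78

The answer is 78.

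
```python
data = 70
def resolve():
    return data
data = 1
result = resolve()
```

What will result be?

Step 1: data is first set to 70, then reassigned to 1.
Step 2: resolve() is called after the reassignment, so it looks up the current global data = 1.
Step 3: result = 1

The answer is 1.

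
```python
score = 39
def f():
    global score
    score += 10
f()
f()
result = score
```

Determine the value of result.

Step 1: score = 39.
Step 2: First f(): score = 39 + 10 = 49.
Step 3: Second f(): score = 49 + 10 = 59. result = 59

The answer is 59.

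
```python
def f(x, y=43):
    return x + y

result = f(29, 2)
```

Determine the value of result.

Step 1: f(29, 2) overrides default y with 2.
Step 2: Returns 29 + 2 = 31.
Step 3: result = 31

The answer is 31.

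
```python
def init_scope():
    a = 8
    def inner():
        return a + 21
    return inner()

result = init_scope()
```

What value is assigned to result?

Step 1: init_scope() defines a = 8.
Step 2: inner() reads a = 8 from enclosing scope, returns 8 + 21 = 29.
Step 3: result = 29

The answer is 29.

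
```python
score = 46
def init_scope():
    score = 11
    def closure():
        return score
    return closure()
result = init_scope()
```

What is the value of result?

Step 1: score = 46 globally, but init_scope() defines score = 11 locally.
Step 2: closure() looks up score. Not in local scope, so checks enclosing scope (init_scope) and finds score = 11.
Step 3: result = 11

The answer is 11.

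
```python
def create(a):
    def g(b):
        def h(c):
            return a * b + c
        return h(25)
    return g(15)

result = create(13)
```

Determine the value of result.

Step 1: a = 13, b = 15, c = 25.
Step 2: h() computes a * b + c = 13 * 15 + 25 = 220.
Step 3: result = 220

The answer is 220.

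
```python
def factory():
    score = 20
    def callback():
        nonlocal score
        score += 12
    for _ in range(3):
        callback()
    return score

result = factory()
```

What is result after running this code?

Step 1: score = 20.
Step 2: callback() is called 3 times in a loop, each adding 12 via nonlocal.
Step 3: score = 20 + 12 * 3 = 56

The answer is 56.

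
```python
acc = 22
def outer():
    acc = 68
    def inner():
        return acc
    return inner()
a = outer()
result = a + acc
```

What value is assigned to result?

Step 1: outer() has local acc = 68. inner() reads from enclosing.
Step 2: outer() returns 68. Global acc = 22 unchanged.
Step 3: result = 68 + 22 = 90

The answer is 90.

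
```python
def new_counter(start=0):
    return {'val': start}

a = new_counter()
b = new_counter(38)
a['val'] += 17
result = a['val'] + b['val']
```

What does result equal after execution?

Step 1: new_counter() returns a new dict each call (immutable default 0).
Step 2: a = {'val': 0}, b = {'val': 38}.
Step 3: a['val'] += 17 = 17. result = 17 + 38 = 55

The answer is 55.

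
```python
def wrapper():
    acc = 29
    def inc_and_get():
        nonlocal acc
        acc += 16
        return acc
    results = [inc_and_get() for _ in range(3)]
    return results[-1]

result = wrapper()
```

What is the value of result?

Step 1: acc = 29.
Step 2: Three calls to inc_and_get(), each adding 16.
Step 3: Last value = 29 + 16 * 3 = 77

The answer is 77.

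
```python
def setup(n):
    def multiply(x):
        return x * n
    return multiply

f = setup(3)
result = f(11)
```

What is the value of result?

Step 1: setup(3) returns multiply closure with n = 3.
Step 2: f(11) computes 11 * 3 = 33.
Step 3: result = 33

The answer is 33.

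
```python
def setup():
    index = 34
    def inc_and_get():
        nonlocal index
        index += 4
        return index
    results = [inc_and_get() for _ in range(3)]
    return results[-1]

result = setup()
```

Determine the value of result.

Step 1: index = 34.
Step 2: Three calls to inc_and_get(), each adding 4.
Step 3: Last value = 34 + 4 * 3 = 46

The answer is 46.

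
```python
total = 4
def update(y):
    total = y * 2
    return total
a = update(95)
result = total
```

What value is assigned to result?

Step 1: Global total = 4.
Step 2: update(95) creates local total = 95 * 2 = 190.
Step 3: Global total unchanged because no global keyword. result = 4

The answer is 4.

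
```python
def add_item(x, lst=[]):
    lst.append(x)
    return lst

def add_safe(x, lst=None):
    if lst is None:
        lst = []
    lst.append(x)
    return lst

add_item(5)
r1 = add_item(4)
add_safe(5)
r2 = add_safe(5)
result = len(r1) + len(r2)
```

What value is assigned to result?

Step 1: add_item shares mutable default: after 2 calls, lst = [5, 4], len = 2.
Step 2: add_safe creates fresh list each time: r2 = [5], len = 1.
Step 3: result = 2 + 1 = 3

The answer is 3.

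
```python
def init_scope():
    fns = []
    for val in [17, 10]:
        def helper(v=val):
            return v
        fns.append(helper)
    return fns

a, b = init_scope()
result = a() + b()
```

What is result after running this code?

Step 1: Default argument v=val captures val at each iteration.
Step 2: a() returns 17 (captured at first iteration), b() returns 10 (captured at second).
Step 3: result = 17 + 10 = 27

The answer is 27.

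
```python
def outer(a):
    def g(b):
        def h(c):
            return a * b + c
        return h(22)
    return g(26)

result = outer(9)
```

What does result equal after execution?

Step 1: a = 9, b = 26, c = 22.
Step 2: h() computes a * b + c = 9 * 26 + 22 = 256.
Step 3: result = 256

The answer is 256.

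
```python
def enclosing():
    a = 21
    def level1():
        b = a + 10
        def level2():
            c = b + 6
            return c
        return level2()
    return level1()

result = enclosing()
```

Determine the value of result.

Step 1: a = 21. b = a + 10 = 31.
Step 2: c = b + 6 = 31 + 6 = 37.
Step 3: result = 37

The answer is 37.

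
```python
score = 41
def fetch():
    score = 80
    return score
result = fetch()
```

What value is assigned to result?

Step 1: Global score = 41.
Step 2: fetch() creates local score = 80, shadowing the global.
Step 3: Returns local score = 80. result = 80

The answer is 80.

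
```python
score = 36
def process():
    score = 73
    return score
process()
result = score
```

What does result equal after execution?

Step 1: Global score = 36.
Step 2: process() creates local score = 73 (shadow, not modification).
Step 3: After process() returns, global score is unchanged. result = 36

The answer is 36.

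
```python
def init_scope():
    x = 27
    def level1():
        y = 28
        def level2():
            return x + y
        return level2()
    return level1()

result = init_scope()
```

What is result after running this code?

Step 1: x = 27 in init_scope. y = 28 in level1.
Step 2: level2() reads x = 27 and y = 28 from enclosing scopes.
Step 3: result = 27 + 28 = 55

The answer is 55.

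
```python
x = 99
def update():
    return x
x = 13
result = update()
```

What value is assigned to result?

Step 1: x is first set to 99, then reassigned to 13.
Step 2: update() is called after the reassignment, so it looks up the current global x = 13.
Step 3: result = 13

The answer is 13.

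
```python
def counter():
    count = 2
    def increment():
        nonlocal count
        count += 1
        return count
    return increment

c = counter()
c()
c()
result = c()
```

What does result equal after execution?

Step 1: counter() creates closure with count = 2.
Step 2: Each c() call increments count via nonlocal. After 3 calls: 2 + 3 = 5.
Step 3: result = 5

The answer is 5.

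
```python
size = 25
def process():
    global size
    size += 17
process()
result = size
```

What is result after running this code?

Step 1: size = 25 globally.
Step 2: process() modifies global size: size += 17 = 42.
Step 3: result = 42

The answer is 42.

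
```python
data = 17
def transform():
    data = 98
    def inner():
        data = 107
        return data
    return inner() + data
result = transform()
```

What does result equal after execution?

Step 1: transform() has local data = 98. inner() has local data = 107.
Step 2: inner() returns its local data = 107.
Step 3: transform() returns 107 + its own data (98) = 205

The answer is 205.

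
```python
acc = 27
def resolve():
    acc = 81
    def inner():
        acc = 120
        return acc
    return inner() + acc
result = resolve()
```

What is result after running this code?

Step 1: resolve() has local acc = 81. inner() has local acc = 120.
Step 2: inner() returns its local acc = 120.
Step 3: resolve() returns 120 + its own acc (81) = 201

The answer is 201.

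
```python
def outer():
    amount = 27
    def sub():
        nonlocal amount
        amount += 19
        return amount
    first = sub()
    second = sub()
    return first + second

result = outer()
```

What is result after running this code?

Step 1: amount starts at 27.
Step 2: First call: amount = 27 + 19 = 46, returns 46.
Step 3: Second call: amount = 46 + 19 = 65, returns 65.
Step 4: result = 46 + 65 = 111

The answer is 111.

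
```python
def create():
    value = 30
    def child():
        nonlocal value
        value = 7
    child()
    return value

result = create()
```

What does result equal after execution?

Step 1: create() sets value = 30.
Step 2: child() uses nonlocal to reassign value = 7.
Step 3: result = 7

The answer is 7.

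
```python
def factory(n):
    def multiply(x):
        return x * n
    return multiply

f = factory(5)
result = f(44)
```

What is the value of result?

Step 1: factory(5) returns multiply closure with n = 5.
Step 2: f(44) computes 44 * 5 = 220.
Step 3: result = 220

The answer is 220.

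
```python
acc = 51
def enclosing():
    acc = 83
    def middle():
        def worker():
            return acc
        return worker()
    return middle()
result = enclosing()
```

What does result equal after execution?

Step 1: enclosing() defines acc = 83. middle() and worker() have no local acc.
Step 2: worker() checks local (none), enclosing middle() (none), enclosing enclosing() and finds acc = 83.
Step 3: result = 83

The answer is 83.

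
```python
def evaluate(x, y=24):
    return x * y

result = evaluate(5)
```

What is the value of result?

Step 1: evaluate(5) uses default y = 24.
Step 2: Returns 5 * 24 = 120.
Step 3: result = 120

The answer is 120.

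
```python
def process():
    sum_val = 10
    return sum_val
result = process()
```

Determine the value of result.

Step 1: process() defines sum_val = 10 in its local scope.
Step 2: return sum_val finds the local variable sum_val = 10.
Step 3: result = 10

The answer is 10.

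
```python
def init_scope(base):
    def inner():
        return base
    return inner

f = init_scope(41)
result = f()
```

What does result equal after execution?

Step 1: init_scope(41) creates closure capturing base = 41.
Step 2: f() returns the captured base = 41.
Step 3: result = 41

The answer is 41.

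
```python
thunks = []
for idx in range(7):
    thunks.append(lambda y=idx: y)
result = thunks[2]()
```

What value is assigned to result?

Step 1: Default argument y=idx captures idx's value at each iteration.
Step 2: thunks[2] captured y = 2 when idx was 2.
Step 3: result = 2

The answer is 2.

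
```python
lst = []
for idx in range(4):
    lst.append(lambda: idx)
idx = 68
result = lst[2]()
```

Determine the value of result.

Step 1: Lambdas capture the variable idx by reference, not by value.
Step 2: After the loop, idx is reassigned to 68.
Step 3: lst[2]() looks up the current idx = 68. result = 68

The answer is 68.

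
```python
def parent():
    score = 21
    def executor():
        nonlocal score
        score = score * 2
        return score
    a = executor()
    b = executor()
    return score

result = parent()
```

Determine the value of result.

Step 1: score starts at 21.
Step 2: First executor(): score = 21 * 2 = 42.
Step 3: Second executor(): score = 42 * 2 = 84.
Step 4: result = 84

The answer is 84.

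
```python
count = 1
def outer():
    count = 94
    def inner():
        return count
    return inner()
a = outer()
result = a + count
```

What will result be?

Step 1: outer() has local count = 94. inner() reads from enclosing.
Step 2: outer() returns 94. Global count = 1 unchanged.
Step 3: result = 94 + 1 = 95

The answer is 95.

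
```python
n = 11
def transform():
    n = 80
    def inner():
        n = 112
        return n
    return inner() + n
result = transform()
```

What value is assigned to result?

Step 1: transform() has local n = 80. inner() has local n = 112.
Step 2: inner() returns its local n = 112.
Step 3: transform() returns 112 + its own n (80) = 192

The answer is 192.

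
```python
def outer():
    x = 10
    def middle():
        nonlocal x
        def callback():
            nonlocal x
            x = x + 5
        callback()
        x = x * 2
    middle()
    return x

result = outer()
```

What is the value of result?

Step 1: x = 10.
Step 2: callback() adds 5: x = 10 + 5 = 15.
Step 3: middle() doubles: x = 15 * 2 = 30.
Step 4: result = 30

The answer is 30.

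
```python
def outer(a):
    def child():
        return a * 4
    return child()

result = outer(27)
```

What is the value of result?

Step 1: outer(27) binds parameter a = 27.
Step 2: child() accesses a = 27 from enclosing scope.
Step 3: result = 27 * 4 = 108

The answer is 108.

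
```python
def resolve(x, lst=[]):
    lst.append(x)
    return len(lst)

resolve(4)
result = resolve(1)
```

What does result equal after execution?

Step 1: Mutable default list persists between calls.
Step 2: First call: lst = [4], len = 1. Second call: lst = [4, 1], len = 2.
Step 3: result = 2

The answer is 2.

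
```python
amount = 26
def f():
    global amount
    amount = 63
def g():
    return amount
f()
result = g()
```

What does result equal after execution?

Step 1: amount = 26.
Step 2: f() sets global amount = 63.
Step 3: g() reads global amount = 63. result = 63

The answer is 63.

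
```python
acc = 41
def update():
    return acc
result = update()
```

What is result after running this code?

Step 1: acc = 41 is defined in the global scope.
Step 2: update() looks up acc. No local acc exists, so Python checks the global scope via LEGB rule and finds acc = 41.
Step 3: result = 41

The answer is 41.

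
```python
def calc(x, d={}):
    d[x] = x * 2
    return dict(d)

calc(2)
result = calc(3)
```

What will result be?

Step 1: Mutable default dict is shared across calls.
Step 2: First call adds 2: 4. Second call adds 3: 6.
Step 3: result = {2: 4, 3: 6}

The answer is {2: 4, 3: 6}.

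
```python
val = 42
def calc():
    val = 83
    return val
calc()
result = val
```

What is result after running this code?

Step 1: val = 42 globally.
Step 2: calc() creates a LOCAL val = 83 (no global keyword!).
Step 3: The global val is unchanged. result = 42

The answer is 42.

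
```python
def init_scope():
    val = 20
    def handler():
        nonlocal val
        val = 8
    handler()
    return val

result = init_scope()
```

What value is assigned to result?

Step 1: init_scope() sets val = 20.
Step 2: handler() uses nonlocal to reassign val = 8.
Step 3: result = 8

The answer is 8.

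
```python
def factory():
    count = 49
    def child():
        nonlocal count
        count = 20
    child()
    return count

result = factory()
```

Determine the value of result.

Step 1: factory() sets count = 49.
Step 2: child() uses nonlocal to reassign count = 20.
Step 3: result = 20

The answer is 20.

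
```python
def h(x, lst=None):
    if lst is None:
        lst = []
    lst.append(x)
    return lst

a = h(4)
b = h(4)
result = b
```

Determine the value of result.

Step 1: None default with guard creates a NEW list each call.
Step 2: a = [4] (fresh list). b = [4] (another fresh list).
Step 3: result = [4] (this is the fix for mutable default)

The answer is [4].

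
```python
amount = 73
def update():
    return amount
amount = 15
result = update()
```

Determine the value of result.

Step 1: amount is first set to 73, then reassigned to 15.
Step 2: update() is called after the reassignment, so it looks up the current global amount = 15.
Step 3: result = 15

The answer is 15.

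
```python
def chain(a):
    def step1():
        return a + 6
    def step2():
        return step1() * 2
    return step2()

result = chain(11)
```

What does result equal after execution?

Step 1: chain(11) captures a = 11.
Step 2: step2() calls step1() which returns 11 + 6 = 17.
Step 3: step2() returns 17 * 2 = 34

The answer is 34.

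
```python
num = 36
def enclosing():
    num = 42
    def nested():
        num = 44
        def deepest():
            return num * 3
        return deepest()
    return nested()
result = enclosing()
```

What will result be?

Step 1: deepest() looks up num through LEGB: not local, finds num = 44 in enclosing nested().
Step 2: Returns 44 * 3 = 132.
Step 3: result = 132

The answer is 132.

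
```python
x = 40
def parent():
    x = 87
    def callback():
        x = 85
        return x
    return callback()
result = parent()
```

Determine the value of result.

Step 1: Three scopes define x: global (40), parent (87), callback (85).
Step 2: callback() has its own local x = 85, which shadows both enclosing and global.
Step 3: result = 85 (local wins in LEGB)

The answer is 85.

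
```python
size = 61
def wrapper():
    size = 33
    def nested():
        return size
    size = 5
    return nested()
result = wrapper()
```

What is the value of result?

Step 1: wrapper() sets size = 33, then later size = 5.
Step 2: nested() is called after size is reassigned to 5. Closures capture variables by reference, not by value.
Step 3: result = 5

The answer is 5.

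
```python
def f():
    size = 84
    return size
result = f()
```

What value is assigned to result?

Step 1: f() defines size = 84 in its local scope.
Step 2: return size finds the local variable size = 84.
Step 3: result = 84

The answer is 84.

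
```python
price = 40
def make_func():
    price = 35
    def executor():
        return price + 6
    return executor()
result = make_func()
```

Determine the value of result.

Step 1: make_func() shadows global price with price = 35.
Step 2: executor() finds price = 35 in enclosing scope, computes 35 + 6 = 41.
Step 3: result = 41

The answer is 41.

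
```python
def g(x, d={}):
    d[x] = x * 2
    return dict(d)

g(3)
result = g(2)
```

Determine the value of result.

Step 1: Mutable default dict is shared across calls.
Step 2: First call adds 3: 6. Second call adds 2: 4.
Step 3: result = {3: 6, 2: 4}

The answer is {3: 6, 2: 4}.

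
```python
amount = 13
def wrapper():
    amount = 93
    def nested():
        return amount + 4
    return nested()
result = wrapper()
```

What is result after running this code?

Step 1: wrapper() shadows global amount with amount = 93.
Step 2: nested() finds amount = 93 in enclosing scope, computes 93 + 4 = 97.
Step 3: result = 97

The answer is 97.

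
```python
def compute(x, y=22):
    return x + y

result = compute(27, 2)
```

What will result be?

Step 1: compute(27, 2) overrides default y with 2.
Step 2: Returns 27 + 2 = 29.
Step 3: result = 29

The answer is 29.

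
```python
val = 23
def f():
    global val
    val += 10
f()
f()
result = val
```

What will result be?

Step 1: val = 23.
Step 2: First f(): val = 23 + 10 = 33.
Step 3: Second f(): val = 33 + 10 = 43. result = 43

The answer is 43.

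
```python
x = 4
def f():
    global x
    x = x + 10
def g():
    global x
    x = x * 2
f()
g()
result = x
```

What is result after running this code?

Step 1: x = 4.
Step 2: f() adds 10: x = 4 + 10 = 14.
Step 3: g() doubles: x = 14 * 2 = 28.
Step 4: result = 28

The answer is 28.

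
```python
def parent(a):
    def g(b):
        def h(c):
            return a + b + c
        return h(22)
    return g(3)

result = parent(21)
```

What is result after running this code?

Step 1: a = 21, b = 3, c = 22 across three nested scopes.
Step 2: h() accesses all three via LEGB rule.
Step 3: result = 21 + 3 + 22 = 46

The answer is 46.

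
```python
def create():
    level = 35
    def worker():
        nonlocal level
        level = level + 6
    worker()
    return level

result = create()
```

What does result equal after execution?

Step 1: create() sets level = 35.
Step 2: worker() uses nonlocal to modify level in create's scope: level = 35 + 6 = 41.
Step 3: create() returns the modified level = 41

The answer is 41.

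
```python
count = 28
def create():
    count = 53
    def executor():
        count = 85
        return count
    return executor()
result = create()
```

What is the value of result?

Step 1: Three scopes define count: global (28), create (53), executor (85).
Step 2: executor() has its own local count = 85, which shadows both enclosing and global.
Step 3: result = 85 (local wins in LEGB)

The answer is 85.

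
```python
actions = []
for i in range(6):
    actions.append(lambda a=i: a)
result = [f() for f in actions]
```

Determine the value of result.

Step 1: Default arg a=i captures i at each iteration.
Step 2: Each lambda has its own default: 0, 1, ..., 5.
Step 3: result = [0, 1, 2, 3, 4, 5]

The answer is [0, 1, 2, 3, 4, 5].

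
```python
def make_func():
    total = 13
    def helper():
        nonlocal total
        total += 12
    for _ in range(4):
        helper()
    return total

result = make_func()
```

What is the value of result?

Step 1: total = 13.
Step 2: helper() is called 4 times in a loop, each adding 12 via nonlocal.
Step 3: total = 13 + 12 * 4 = 61

The answer is 61.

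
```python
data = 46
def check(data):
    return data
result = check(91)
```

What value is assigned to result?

Step 1: Global data = 46.
Step 2: check(91) takes parameter data = 91, which shadows the global.
Step 3: result = 91

The answer is 91.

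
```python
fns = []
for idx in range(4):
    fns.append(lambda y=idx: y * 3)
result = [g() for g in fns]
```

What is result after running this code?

Step 1: Default arg y=idx captures idx at each iteration.
Step 2: fns[k] has y defaulting to k, returns k * 3.
Step 3: result = [0, 3, 6, 9]

The answer is [0, 3, 6, 9].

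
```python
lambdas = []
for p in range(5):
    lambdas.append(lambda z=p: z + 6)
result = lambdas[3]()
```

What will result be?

Step 1: Default argument z=p captures p's value at definition time.
Step 2: lambdas[3] was defined when p = 3, so z defaults to 3.
Step 3: result = 3 + 6 = 9 (default arg fixes the late binding issue)

The answer is 9.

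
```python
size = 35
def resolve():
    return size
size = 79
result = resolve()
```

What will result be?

Step 1: size is first set to 35, then reassigned to 79.
Step 2: resolve() is called after the reassignment, so it looks up the current global size = 79.
Step 3: result = 79

The answer is 79.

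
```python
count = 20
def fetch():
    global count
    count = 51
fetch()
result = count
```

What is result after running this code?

Step 1: count = 20 globally.
Step 2: fetch() declares global count and sets it to 51.
Step 3: After fetch(), global count = 51. result = 51

The answer is 51.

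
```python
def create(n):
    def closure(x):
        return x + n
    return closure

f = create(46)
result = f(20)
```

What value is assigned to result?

Step 1: create(46) creates a closure that captures n = 46.
Step 2: f(20) calls the closure with x = 20, returning 20 + 46 = 66.
Step 3: result = 66

The answer is 66.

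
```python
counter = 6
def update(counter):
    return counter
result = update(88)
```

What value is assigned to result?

Step 1: Global counter = 6.
Step 2: update(88) takes parameter counter = 88, which shadows the global.
Step 3: result = 88

The answer is 88.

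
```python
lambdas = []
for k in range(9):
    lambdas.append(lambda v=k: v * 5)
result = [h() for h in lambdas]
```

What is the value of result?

Step 1: Default arg v=k captures k at each iteration.
Step 2: lambdas[k] has v defaulting to k, returns k * 5.
Step 3: result = [0, 5, 10, 15, 20, 25, 30, 35, 40]

The answer is [0, 5, 10, 15, 20, 25, 30, 35, 40].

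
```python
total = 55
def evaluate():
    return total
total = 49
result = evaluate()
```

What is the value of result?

Step 1: total is first set to 55, then reassigned to 49.
Step 2: evaluate() is called after the reassignment, so it looks up the current global total = 49.
Step 3: result = 49

The answer is 49.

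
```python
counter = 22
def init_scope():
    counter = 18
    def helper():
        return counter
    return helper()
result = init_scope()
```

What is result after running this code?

Step 1: counter = 22 globally, but init_scope() defines counter = 18 locally.
Step 2: helper() looks up counter. Not in local scope, so checks enclosing scope (init_scope) and finds counter = 18.
Step 3: result = 18

The answer is 18.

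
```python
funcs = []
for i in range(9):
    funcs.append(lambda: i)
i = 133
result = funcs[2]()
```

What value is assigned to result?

Step 1: Lambdas capture the variable i by reference, not by value.
Step 2: After the loop, i is reassigned to 133.
Step 3: funcs[2]() looks up the current i = 133. result = 133

The answer is 133.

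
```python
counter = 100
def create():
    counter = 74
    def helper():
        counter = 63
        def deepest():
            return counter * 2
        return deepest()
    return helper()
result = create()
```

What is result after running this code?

Step 1: deepest() looks up counter through LEGB: not local, finds counter = 63 in enclosing helper().
Step 2: Returns 63 * 2 = 126.
Step 3: result = 126

The answer is 126.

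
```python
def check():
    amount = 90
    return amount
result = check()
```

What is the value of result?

Step 1: check() defines amount = 90 in its local scope.
Step 2: return amount finds the local variable amount = 90.
Step 3: result = 90

The answer is 90.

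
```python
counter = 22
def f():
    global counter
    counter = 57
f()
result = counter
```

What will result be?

Step 1: counter = 22 globally.
Step 2: f() declares global counter and sets it to 57.
Step 3: After f(), global counter = 57. result = 57

The answer is 57.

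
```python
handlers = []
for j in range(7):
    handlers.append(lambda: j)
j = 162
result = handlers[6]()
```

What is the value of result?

Step 1: Lambdas capture the variable j by reference, not by value.
Step 2: After the loop, j is reassigned to 162.
Step 3: handlers[6]() looks up the current j = 162. result = 162

The answer is 162.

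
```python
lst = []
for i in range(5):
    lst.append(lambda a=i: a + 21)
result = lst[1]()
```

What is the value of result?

Step 1: Default argument a=i captures i's value at definition time.
Step 2: lst[1] was defined when i = 1, so a defaults to 1.
Step 3: result = 1 + 21 = 22 (default arg fixes the late binding issue)

The answer is 22.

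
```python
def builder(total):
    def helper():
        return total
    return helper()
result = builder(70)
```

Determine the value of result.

Step 1: builder(70) binds parameter total = 70.
Step 2: helper() looks up total in enclosing scope and finds the parameter total = 70.
Step 3: result = 70

The answer is 70.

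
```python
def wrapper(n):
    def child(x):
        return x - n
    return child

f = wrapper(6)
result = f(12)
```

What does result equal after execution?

Step 1: wrapper(6) creates a closure capturing n = 6.
Step 2: f(12) computes 12 - 6 = 6.
Step 3: result = 6

The answer is 6.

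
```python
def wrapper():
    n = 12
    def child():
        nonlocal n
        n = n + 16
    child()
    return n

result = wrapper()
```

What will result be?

Step 1: wrapper() sets n = 12.
Step 2: child() uses nonlocal to modify n in wrapper's scope: n = 12 + 16 = 28.
Step 3: wrapper() returns the modified n = 28

The answer is 28.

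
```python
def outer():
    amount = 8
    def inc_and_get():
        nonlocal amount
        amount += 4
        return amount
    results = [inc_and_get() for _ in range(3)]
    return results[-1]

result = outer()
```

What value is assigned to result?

Step 1: amount = 8.
Step 2: Three calls to inc_and_get(), each adding 4.
Step 3: Last value = 8 + 4 * 3 = 20

The answer is 20.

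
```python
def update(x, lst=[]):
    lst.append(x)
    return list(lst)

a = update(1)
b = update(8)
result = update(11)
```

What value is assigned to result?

Step 1: Default list is shared. list() creates copies for return values.
Step 2: Internal list grows: [1] -> [1, 8] -> [1, 8, 11].
Step 3: result = [1, 8, 11]

The answer is [1, 8, 11].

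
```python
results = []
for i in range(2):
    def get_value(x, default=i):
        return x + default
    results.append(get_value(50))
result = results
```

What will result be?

Step 1: Default argument default=i is evaluated at function definition time.
Step 2: Each iteration creates get_value with default = current i value.
Step 3: get_value(50) returns 50 + default. results = [50, 51]

The answer is [50, 51].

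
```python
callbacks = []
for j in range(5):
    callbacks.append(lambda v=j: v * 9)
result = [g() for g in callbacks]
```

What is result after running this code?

Step 1: Default arg v=j captures j at each iteration.
Step 2: callbacks[k] has v defaulting to k, returns k * 9.
Step 3: result = [0, 9, 18, 27, 36]

The answer is [0, 9, 18, 27, 36].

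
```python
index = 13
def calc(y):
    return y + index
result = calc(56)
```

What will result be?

Step 1: index = 13 is defined globally.
Step 2: calc(56) uses parameter y = 56 and looks up index from global scope = 13.
Step 3: result = 56 + 13 = 69

The answer is 69.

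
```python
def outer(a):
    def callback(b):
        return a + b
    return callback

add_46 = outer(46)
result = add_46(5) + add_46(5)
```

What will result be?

Step 1: add_46 captures a = 46.
Step 2: add_46(5) = 46 + 5 = 51, called twice.
Step 3: result = 51 + 51 = 102

The answer is 102.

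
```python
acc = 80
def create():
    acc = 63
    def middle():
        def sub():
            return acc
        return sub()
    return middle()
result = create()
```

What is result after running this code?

Step 1: create() defines acc = 63. middle() and sub() have no local acc.
Step 2: sub() checks local (none), enclosing middle() (none), enclosing create() and finds acc = 63.
Step 3: result = 63

The answer is 63.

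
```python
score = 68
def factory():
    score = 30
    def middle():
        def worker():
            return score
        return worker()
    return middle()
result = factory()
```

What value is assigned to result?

Step 1: factory() defines score = 30. middle() and worker() have no local score.
Step 2: worker() checks local (none), enclosing middle() (none), enclosing factory() and finds score = 30.
Step 3: result = 30

The answer is 30.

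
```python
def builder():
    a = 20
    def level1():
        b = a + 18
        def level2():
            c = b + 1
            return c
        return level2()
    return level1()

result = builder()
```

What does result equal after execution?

Step 1: a = 20. b = a + 18 = 38.
Step 2: c = b + 1 = 38 + 1 = 39.
Step 3: result = 39

The answer is 39.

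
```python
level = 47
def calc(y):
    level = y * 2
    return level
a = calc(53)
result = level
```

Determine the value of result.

Step 1: Global level = 47.
Step 2: calc(53) creates local level = 53 * 2 = 106.
Step 3: Global level unchanged because no global keyword. result = 47

The answer is 47.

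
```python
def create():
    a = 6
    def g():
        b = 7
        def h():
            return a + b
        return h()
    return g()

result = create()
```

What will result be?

Step 1: create() defines a = 6. g() defines b = 7.
Step 2: h() accesses both from enclosing scopes: a = 6, b = 7.
Step 3: result = 6 + 7 = 13

The answer is 13.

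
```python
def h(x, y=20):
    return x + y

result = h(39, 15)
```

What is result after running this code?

Step 1: h(39, 15) overrides default y with 15.
Step 2: Returns 39 + 15 = 54.
Step 3: result = 54

The answer is 54.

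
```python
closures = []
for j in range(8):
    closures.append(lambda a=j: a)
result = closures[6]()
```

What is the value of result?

Step 1: Default argument a=j captures j's value at each iteration.
Step 2: closures[6] captured a = 6 when j was 6.
Step 3: result = 6

The answer is 6.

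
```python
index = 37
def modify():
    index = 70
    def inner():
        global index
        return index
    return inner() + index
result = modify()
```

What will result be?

Step 1: Global index = 37. modify() shadows with local index = 70.
Step 2: inner() uses global keyword, so inner() returns global index = 37.
Step 3: modify() returns 37 + 70 = 107

The answer is 107.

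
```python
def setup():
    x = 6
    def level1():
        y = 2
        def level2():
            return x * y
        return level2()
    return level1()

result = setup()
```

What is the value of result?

Step 1: x = 6 in setup. y = 2 in level1.
Step 2: level2() reads x = 6 and y = 2 from enclosing scopes.
Step 3: result = 6 * 2 = 12

The answer is 12.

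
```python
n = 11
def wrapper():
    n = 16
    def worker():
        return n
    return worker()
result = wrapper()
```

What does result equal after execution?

Step 1: n = 11 globally, but wrapper() defines n = 16 locally.
Step 2: worker() looks up n. Not in local scope, so checks enclosing scope (wrapper) and finds n = 16.
Step 3: result = 16

The answer is 16.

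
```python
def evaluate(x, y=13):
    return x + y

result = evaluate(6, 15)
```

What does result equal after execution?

Step 1: evaluate(6, 15) overrides default y with 15.
Step 2: Returns 6 + 15 = 21.
Step 3: result = 21

The answer is 21.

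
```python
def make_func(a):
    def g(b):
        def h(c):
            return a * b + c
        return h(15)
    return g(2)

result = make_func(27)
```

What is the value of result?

Step 1: a = 27, b = 2, c = 15.
Step 2: h() computes a * b + c = 27 * 2 + 15 = 69.
Step 3: result = 69

The answer is 69.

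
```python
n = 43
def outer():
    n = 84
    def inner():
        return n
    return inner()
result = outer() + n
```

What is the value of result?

Step 1: Global n = 43. outer() shadows with n = 84.
Step 2: inner() returns enclosing n = 84. outer() = 84.
Step 3: result = 84 + global n (43) = 127

The answer is 127.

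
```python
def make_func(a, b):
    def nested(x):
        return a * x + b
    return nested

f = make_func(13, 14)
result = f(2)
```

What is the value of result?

Step 1: make_func(13, 14) captures a = 13, b = 14.
Step 2: f(2) computes 13 * 2 + 14 = 40.
Step 3: result = 40

The answer is 40.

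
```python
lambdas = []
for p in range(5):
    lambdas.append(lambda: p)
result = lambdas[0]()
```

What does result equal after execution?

Step 1: The loop creates 5 lambdas, all referencing the same variable p.
Step 2: After the loop, p = 4 (final value).
Step 3: lambdas[0]() looks up p at call time and finds 4. This is the late binding gotcha. result = 4

The answer is 4.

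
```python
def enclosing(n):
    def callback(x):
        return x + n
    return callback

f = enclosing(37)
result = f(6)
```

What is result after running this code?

Step 1: enclosing(37) creates a closure that captures n = 37.
Step 2: f(6) calls the closure with x = 6, returning 6 + 37 = 43.
Step 3: result = 43

The answer is 43.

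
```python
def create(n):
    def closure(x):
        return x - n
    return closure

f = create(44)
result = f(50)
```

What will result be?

Step 1: create(44) creates a closure capturing n = 44.
Step 2: f(50) computes 50 - 44 = 6.
Step 3: result = 6

The answer is 6.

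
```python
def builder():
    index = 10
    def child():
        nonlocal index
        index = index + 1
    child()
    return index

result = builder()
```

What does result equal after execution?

Step 1: builder() sets index = 10.
Step 2: child() uses nonlocal to modify index in builder's scope: index = 10 + 1 = 11.
Step 3: builder() returns the modified index = 11

The answer is 11.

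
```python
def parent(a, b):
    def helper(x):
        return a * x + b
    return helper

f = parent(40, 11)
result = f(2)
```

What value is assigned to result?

Step 1: parent(40, 11) captures a = 40, b = 11.
Step 2: f(2) computes 40 * 2 + 11 = 91.
Step 3: result = 91

The answer is 91.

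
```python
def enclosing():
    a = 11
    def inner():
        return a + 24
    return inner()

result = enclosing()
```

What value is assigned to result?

Step 1: enclosing() defines a = 11.
Step 2: inner() reads a = 11 from enclosing scope, returns 11 + 24 = 35.
Step 3: result = 35

The answer is 35.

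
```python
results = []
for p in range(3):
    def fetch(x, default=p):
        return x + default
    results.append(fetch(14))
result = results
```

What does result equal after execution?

Step 1: Default argument default=p is evaluated at function definition time.
Step 2: Each iteration creates fetch with default = current p value.
Step 3: fetch(14) returns 14 + default. results = [14, 15, 16]

The answer is [14, 15, 16].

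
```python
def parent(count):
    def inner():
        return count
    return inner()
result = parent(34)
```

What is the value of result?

Step 1: parent(34) binds parameter count = 34.
Step 2: inner() looks up count in enclosing scope and finds the parameter count = 34.
Step 3: result = 34

The answer is 34.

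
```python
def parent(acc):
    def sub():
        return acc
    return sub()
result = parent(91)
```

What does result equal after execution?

Step 1: parent(91) binds parameter acc = 91.
Step 2: sub() looks up acc in enclosing scope and finds the parameter acc = 91.
Step 3: result = 91

The answer is 91.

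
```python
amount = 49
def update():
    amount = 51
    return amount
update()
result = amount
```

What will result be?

Step 1: amount = 49 globally.
Step 2: update() creates a LOCAL amount = 51 (no global keyword!).
Step 3: The global amount is unchanged. result = 49

The answer is 49.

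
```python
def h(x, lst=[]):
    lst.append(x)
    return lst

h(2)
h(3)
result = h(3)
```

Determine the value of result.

Step 1: Mutable default argument gotcha! The list [] is created once.
Step 2: Each call appends to the SAME list: [2], [2, 3], [2, 3, 3].
Step 3: result = [2, 3, 3]

The answer is [2, 3, 3].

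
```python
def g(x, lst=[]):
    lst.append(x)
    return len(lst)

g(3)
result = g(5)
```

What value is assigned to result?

Step 1: Mutable default list persists between calls.
Step 2: First call: lst = [3], len = 1. Second call: lst = [3, 5], len = 2.
Step 3: result = 2

The answer is 2.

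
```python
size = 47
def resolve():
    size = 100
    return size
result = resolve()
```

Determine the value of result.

Step 1: Global size = 47.
Step 2: resolve() creates local size = 100, shadowing the global.
Step 3: Returns local size = 100. result = 100

The answer is 100.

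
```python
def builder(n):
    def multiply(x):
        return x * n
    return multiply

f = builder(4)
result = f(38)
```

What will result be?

Step 1: builder(4) returns multiply closure with n = 4.
Step 2: f(38) computes 38 * 4 = 152.
Step 3: result = 152

The answer is 152.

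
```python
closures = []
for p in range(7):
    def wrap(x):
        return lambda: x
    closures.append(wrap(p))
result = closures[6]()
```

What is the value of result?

Step 1: wrap(p) creates a new scope capturing x = p at call time.
Step 2: closures[6] = wrap(6), so its lambda captures x = 6.
Step 3: result = 6 (closure factory fixes late binding)

The answer is 6.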